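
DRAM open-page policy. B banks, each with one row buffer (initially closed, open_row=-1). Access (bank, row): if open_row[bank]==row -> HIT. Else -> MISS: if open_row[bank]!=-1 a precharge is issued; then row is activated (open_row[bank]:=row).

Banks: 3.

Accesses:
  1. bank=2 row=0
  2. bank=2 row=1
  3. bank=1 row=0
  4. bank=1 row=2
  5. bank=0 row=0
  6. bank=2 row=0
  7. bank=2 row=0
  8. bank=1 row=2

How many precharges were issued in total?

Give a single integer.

Acc 1: bank2 row0 -> MISS (open row0); precharges=0
Acc 2: bank2 row1 -> MISS (open row1); precharges=1
Acc 3: bank1 row0 -> MISS (open row0); precharges=1
Acc 4: bank1 row2 -> MISS (open row2); precharges=2
Acc 5: bank0 row0 -> MISS (open row0); precharges=2
Acc 6: bank2 row0 -> MISS (open row0); precharges=3
Acc 7: bank2 row0 -> HIT
Acc 8: bank1 row2 -> HIT

Answer: 3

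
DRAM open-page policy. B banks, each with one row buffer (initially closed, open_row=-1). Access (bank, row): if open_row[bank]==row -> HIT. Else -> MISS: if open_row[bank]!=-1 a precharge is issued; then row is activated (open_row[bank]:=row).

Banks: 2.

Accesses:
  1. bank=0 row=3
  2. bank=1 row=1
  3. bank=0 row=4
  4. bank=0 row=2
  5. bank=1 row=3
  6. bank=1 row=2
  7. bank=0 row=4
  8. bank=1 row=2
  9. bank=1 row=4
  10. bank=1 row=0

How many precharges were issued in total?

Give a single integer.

Answer: 7

Derivation:
Acc 1: bank0 row3 -> MISS (open row3); precharges=0
Acc 2: bank1 row1 -> MISS (open row1); precharges=0
Acc 3: bank0 row4 -> MISS (open row4); precharges=1
Acc 4: bank0 row2 -> MISS (open row2); precharges=2
Acc 5: bank1 row3 -> MISS (open row3); precharges=3
Acc 6: bank1 row2 -> MISS (open row2); precharges=4
Acc 7: bank0 row4 -> MISS (open row4); precharges=5
Acc 8: bank1 row2 -> HIT
Acc 9: bank1 row4 -> MISS (open row4); precharges=6
Acc 10: bank1 row0 -> MISS (open row0); precharges=7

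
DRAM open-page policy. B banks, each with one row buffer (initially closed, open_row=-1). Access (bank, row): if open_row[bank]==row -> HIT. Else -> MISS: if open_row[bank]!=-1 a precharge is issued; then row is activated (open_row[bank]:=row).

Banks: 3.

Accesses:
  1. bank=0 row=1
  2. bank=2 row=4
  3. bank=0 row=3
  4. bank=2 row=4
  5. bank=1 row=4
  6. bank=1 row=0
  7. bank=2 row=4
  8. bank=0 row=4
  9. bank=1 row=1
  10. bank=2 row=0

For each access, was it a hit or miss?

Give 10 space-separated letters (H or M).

Answer: M M M H M M H M M M

Derivation:
Acc 1: bank0 row1 -> MISS (open row1); precharges=0
Acc 2: bank2 row4 -> MISS (open row4); precharges=0
Acc 3: bank0 row3 -> MISS (open row3); precharges=1
Acc 4: bank2 row4 -> HIT
Acc 5: bank1 row4 -> MISS (open row4); precharges=1
Acc 6: bank1 row0 -> MISS (open row0); precharges=2
Acc 7: bank2 row4 -> HIT
Acc 8: bank0 row4 -> MISS (open row4); precharges=3
Acc 9: bank1 row1 -> MISS (open row1); precharges=4
Acc 10: bank2 row0 -> MISS (open row0); precharges=5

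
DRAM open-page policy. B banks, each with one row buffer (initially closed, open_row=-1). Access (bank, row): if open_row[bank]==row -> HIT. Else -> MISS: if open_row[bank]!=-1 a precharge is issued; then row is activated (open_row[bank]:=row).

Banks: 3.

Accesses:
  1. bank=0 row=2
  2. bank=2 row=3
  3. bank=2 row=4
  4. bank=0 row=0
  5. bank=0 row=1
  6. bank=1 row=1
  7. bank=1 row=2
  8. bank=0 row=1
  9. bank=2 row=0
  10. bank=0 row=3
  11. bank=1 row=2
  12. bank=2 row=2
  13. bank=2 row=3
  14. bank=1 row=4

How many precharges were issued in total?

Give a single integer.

Answer: 9

Derivation:
Acc 1: bank0 row2 -> MISS (open row2); precharges=0
Acc 2: bank2 row3 -> MISS (open row3); precharges=0
Acc 3: bank2 row4 -> MISS (open row4); precharges=1
Acc 4: bank0 row0 -> MISS (open row0); precharges=2
Acc 5: bank0 row1 -> MISS (open row1); precharges=3
Acc 6: bank1 row1 -> MISS (open row1); precharges=3
Acc 7: bank1 row2 -> MISS (open row2); precharges=4
Acc 8: bank0 row1 -> HIT
Acc 9: bank2 row0 -> MISS (open row0); precharges=5
Acc 10: bank0 row3 -> MISS (open row3); precharges=6
Acc 11: bank1 row2 -> HIT
Acc 12: bank2 row2 -> MISS (open row2); precharges=7
Acc 13: bank2 row3 -> MISS (open row3); precharges=8
Acc 14: bank1 row4 -> MISS (open row4); precharges=9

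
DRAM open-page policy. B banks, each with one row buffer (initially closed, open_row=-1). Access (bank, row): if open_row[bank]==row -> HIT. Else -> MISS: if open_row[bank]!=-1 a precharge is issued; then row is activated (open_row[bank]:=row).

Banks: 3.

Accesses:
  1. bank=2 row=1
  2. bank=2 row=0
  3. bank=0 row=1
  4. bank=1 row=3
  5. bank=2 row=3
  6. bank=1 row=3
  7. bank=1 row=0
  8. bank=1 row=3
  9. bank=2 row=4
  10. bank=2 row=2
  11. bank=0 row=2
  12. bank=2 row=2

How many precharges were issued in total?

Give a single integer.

Acc 1: bank2 row1 -> MISS (open row1); precharges=0
Acc 2: bank2 row0 -> MISS (open row0); precharges=1
Acc 3: bank0 row1 -> MISS (open row1); precharges=1
Acc 4: bank1 row3 -> MISS (open row3); precharges=1
Acc 5: bank2 row3 -> MISS (open row3); precharges=2
Acc 6: bank1 row3 -> HIT
Acc 7: bank1 row0 -> MISS (open row0); precharges=3
Acc 8: bank1 row3 -> MISS (open row3); precharges=4
Acc 9: bank2 row4 -> MISS (open row4); precharges=5
Acc 10: bank2 row2 -> MISS (open row2); precharges=6
Acc 11: bank0 row2 -> MISS (open row2); precharges=7
Acc 12: bank2 row2 -> HIT

Answer: 7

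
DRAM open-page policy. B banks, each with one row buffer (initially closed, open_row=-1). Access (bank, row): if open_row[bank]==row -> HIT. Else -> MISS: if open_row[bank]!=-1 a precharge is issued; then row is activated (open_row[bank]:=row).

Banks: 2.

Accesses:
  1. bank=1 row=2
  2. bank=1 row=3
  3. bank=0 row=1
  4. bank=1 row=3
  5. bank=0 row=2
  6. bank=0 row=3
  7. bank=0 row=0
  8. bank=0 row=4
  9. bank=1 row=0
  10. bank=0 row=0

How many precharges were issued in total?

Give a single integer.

Answer: 7

Derivation:
Acc 1: bank1 row2 -> MISS (open row2); precharges=0
Acc 2: bank1 row3 -> MISS (open row3); precharges=1
Acc 3: bank0 row1 -> MISS (open row1); precharges=1
Acc 4: bank1 row3 -> HIT
Acc 5: bank0 row2 -> MISS (open row2); precharges=2
Acc 6: bank0 row3 -> MISS (open row3); precharges=3
Acc 7: bank0 row0 -> MISS (open row0); precharges=4
Acc 8: bank0 row4 -> MISS (open row4); precharges=5
Acc 9: bank1 row0 -> MISS (open row0); precharges=6
Acc 10: bank0 row0 -> MISS (open row0); precharges=7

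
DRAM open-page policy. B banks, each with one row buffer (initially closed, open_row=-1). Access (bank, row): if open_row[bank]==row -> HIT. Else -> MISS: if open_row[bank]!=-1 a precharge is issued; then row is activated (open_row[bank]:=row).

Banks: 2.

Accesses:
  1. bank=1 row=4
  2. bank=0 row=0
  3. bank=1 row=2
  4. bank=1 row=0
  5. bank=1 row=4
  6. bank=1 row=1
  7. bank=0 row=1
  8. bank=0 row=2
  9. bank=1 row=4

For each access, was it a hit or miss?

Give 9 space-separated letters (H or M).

Acc 1: bank1 row4 -> MISS (open row4); precharges=0
Acc 2: bank0 row0 -> MISS (open row0); precharges=0
Acc 3: bank1 row2 -> MISS (open row2); precharges=1
Acc 4: bank1 row0 -> MISS (open row0); precharges=2
Acc 5: bank1 row4 -> MISS (open row4); precharges=3
Acc 6: bank1 row1 -> MISS (open row1); precharges=4
Acc 7: bank0 row1 -> MISS (open row1); precharges=5
Acc 8: bank0 row2 -> MISS (open row2); precharges=6
Acc 9: bank1 row4 -> MISS (open row4); precharges=7

Answer: M M M M M M M M M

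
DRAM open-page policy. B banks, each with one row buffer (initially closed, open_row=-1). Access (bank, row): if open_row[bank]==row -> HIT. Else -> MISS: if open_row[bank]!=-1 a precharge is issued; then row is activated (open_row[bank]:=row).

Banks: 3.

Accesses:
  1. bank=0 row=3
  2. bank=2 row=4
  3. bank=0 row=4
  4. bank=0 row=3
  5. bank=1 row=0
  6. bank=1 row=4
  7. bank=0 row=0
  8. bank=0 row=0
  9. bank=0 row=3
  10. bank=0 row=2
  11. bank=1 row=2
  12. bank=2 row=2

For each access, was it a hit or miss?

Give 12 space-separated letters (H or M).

Acc 1: bank0 row3 -> MISS (open row3); precharges=0
Acc 2: bank2 row4 -> MISS (open row4); precharges=0
Acc 3: bank0 row4 -> MISS (open row4); precharges=1
Acc 4: bank0 row3 -> MISS (open row3); precharges=2
Acc 5: bank1 row0 -> MISS (open row0); precharges=2
Acc 6: bank1 row4 -> MISS (open row4); precharges=3
Acc 7: bank0 row0 -> MISS (open row0); precharges=4
Acc 8: bank0 row0 -> HIT
Acc 9: bank0 row3 -> MISS (open row3); precharges=5
Acc 10: bank0 row2 -> MISS (open row2); precharges=6
Acc 11: bank1 row2 -> MISS (open row2); precharges=7
Acc 12: bank2 row2 -> MISS (open row2); precharges=8

Answer: M M M M M M M H M M M M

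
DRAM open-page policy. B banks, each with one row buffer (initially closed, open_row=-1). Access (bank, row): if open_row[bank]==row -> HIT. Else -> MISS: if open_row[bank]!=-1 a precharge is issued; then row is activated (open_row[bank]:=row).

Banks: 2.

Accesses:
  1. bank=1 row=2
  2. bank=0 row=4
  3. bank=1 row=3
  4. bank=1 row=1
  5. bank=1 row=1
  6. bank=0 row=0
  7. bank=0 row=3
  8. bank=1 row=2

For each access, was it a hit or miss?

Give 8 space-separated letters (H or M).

Answer: M M M M H M M M

Derivation:
Acc 1: bank1 row2 -> MISS (open row2); precharges=0
Acc 2: bank0 row4 -> MISS (open row4); precharges=0
Acc 3: bank1 row3 -> MISS (open row3); precharges=1
Acc 4: bank1 row1 -> MISS (open row1); precharges=2
Acc 5: bank1 row1 -> HIT
Acc 6: bank0 row0 -> MISS (open row0); precharges=3
Acc 7: bank0 row3 -> MISS (open row3); precharges=4
Acc 8: bank1 row2 -> MISS (open row2); precharges=5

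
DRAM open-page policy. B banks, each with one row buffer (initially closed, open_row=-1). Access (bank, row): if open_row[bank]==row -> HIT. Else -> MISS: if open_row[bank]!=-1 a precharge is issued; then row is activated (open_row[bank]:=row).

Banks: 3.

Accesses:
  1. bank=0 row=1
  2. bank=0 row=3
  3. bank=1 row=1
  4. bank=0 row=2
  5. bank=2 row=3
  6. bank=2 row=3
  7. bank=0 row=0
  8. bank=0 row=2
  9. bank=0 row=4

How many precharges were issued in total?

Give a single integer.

Answer: 5

Derivation:
Acc 1: bank0 row1 -> MISS (open row1); precharges=0
Acc 2: bank0 row3 -> MISS (open row3); precharges=1
Acc 3: bank1 row1 -> MISS (open row1); precharges=1
Acc 4: bank0 row2 -> MISS (open row2); precharges=2
Acc 5: bank2 row3 -> MISS (open row3); precharges=2
Acc 6: bank2 row3 -> HIT
Acc 7: bank0 row0 -> MISS (open row0); precharges=3
Acc 8: bank0 row2 -> MISS (open row2); precharges=4
Acc 9: bank0 row4 -> MISS (open row4); precharges=5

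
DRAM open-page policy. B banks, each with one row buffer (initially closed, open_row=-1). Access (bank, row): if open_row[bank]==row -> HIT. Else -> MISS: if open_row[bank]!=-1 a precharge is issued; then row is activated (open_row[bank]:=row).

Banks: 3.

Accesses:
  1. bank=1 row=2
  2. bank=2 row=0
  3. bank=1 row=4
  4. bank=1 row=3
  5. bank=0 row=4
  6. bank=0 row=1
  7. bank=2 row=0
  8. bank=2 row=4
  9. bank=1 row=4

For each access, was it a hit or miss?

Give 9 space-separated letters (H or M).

Acc 1: bank1 row2 -> MISS (open row2); precharges=0
Acc 2: bank2 row0 -> MISS (open row0); precharges=0
Acc 3: bank1 row4 -> MISS (open row4); precharges=1
Acc 4: bank1 row3 -> MISS (open row3); precharges=2
Acc 5: bank0 row4 -> MISS (open row4); precharges=2
Acc 6: bank0 row1 -> MISS (open row1); precharges=3
Acc 7: bank2 row0 -> HIT
Acc 8: bank2 row4 -> MISS (open row4); precharges=4
Acc 9: bank1 row4 -> MISS (open row4); precharges=5

Answer: M M M M M M H M M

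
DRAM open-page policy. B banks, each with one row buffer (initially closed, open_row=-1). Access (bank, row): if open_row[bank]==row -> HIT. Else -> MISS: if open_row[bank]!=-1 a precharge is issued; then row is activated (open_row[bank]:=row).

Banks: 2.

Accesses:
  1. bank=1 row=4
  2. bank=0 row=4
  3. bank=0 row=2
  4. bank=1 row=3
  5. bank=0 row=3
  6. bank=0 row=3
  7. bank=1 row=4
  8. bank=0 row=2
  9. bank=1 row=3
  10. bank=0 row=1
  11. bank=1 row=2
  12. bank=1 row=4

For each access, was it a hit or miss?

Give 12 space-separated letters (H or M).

Acc 1: bank1 row4 -> MISS (open row4); precharges=0
Acc 2: bank0 row4 -> MISS (open row4); precharges=0
Acc 3: bank0 row2 -> MISS (open row2); precharges=1
Acc 4: bank1 row3 -> MISS (open row3); precharges=2
Acc 5: bank0 row3 -> MISS (open row3); precharges=3
Acc 6: bank0 row3 -> HIT
Acc 7: bank1 row4 -> MISS (open row4); precharges=4
Acc 8: bank0 row2 -> MISS (open row2); precharges=5
Acc 9: bank1 row3 -> MISS (open row3); precharges=6
Acc 10: bank0 row1 -> MISS (open row1); precharges=7
Acc 11: bank1 row2 -> MISS (open row2); precharges=8
Acc 12: bank1 row4 -> MISS (open row4); precharges=9

Answer: M M M M M H M M M M M M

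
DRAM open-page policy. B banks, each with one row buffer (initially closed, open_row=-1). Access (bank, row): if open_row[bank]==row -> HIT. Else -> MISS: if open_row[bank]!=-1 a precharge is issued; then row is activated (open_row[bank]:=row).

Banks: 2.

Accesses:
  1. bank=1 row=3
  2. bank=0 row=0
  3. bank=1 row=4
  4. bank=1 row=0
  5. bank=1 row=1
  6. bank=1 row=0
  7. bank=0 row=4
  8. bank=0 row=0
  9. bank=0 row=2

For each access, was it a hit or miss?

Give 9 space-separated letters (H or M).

Acc 1: bank1 row3 -> MISS (open row3); precharges=0
Acc 2: bank0 row0 -> MISS (open row0); precharges=0
Acc 3: bank1 row4 -> MISS (open row4); precharges=1
Acc 4: bank1 row0 -> MISS (open row0); precharges=2
Acc 5: bank1 row1 -> MISS (open row1); precharges=3
Acc 6: bank1 row0 -> MISS (open row0); precharges=4
Acc 7: bank0 row4 -> MISS (open row4); precharges=5
Acc 8: bank0 row0 -> MISS (open row0); precharges=6
Acc 9: bank0 row2 -> MISS (open row2); precharges=7

Answer: M M M M M M M M M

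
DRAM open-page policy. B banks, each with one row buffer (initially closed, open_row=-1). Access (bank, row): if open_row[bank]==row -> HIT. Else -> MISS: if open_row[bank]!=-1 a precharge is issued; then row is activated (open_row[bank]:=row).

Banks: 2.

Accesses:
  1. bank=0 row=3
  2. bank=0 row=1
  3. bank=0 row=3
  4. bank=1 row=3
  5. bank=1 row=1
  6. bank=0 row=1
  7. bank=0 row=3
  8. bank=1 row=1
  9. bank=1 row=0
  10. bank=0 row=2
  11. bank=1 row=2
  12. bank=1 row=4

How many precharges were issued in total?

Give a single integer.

Acc 1: bank0 row3 -> MISS (open row3); precharges=0
Acc 2: bank0 row1 -> MISS (open row1); precharges=1
Acc 3: bank0 row3 -> MISS (open row3); precharges=2
Acc 4: bank1 row3 -> MISS (open row3); precharges=2
Acc 5: bank1 row1 -> MISS (open row1); precharges=3
Acc 6: bank0 row1 -> MISS (open row1); precharges=4
Acc 7: bank0 row3 -> MISS (open row3); precharges=5
Acc 8: bank1 row1 -> HIT
Acc 9: bank1 row0 -> MISS (open row0); precharges=6
Acc 10: bank0 row2 -> MISS (open row2); precharges=7
Acc 11: bank1 row2 -> MISS (open row2); precharges=8
Acc 12: bank1 row4 -> MISS (open row4); precharges=9

Answer: 9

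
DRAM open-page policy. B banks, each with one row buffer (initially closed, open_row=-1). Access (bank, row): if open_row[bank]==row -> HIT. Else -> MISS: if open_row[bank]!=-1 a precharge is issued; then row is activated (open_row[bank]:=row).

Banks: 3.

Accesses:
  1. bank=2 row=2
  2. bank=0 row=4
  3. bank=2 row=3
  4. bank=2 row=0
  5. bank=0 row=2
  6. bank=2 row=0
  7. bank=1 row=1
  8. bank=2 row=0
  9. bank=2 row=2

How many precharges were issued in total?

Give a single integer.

Answer: 4

Derivation:
Acc 1: bank2 row2 -> MISS (open row2); precharges=0
Acc 2: bank0 row4 -> MISS (open row4); precharges=0
Acc 3: bank2 row3 -> MISS (open row3); precharges=1
Acc 4: bank2 row0 -> MISS (open row0); precharges=2
Acc 5: bank0 row2 -> MISS (open row2); precharges=3
Acc 6: bank2 row0 -> HIT
Acc 7: bank1 row1 -> MISS (open row1); precharges=3
Acc 8: bank2 row0 -> HIT
Acc 9: bank2 row2 -> MISS (open row2); precharges=4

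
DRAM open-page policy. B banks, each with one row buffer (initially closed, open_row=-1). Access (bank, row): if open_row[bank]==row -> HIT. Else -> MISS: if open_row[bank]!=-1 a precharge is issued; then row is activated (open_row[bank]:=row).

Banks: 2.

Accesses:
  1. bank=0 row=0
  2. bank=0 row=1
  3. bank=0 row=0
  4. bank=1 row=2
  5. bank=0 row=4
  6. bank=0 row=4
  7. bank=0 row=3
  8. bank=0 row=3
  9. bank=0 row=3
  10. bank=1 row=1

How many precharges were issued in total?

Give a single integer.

Acc 1: bank0 row0 -> MISS (open row0); precharges=0
Acc 2: bank0 row1 -> MISS (open row1); precharges=1
Acc 3: bank0 row0 -> MISS (open row0); precharges=2
Acc 4: bank1 row2 -> MISS (open row2); precharges=2
Acc 5: bank0 row4 -> MISS (open row4); precharges=3
Acc 6: bank0 row4 -> HIT
Acc 7: bank0 row3 -> MISS (open row3); precharges=4
Acc 8: bank0 row3 -> HIT
Acc 9: bank0 row3 -> HIT
Acc 10: bank1 row1 -> MISS (open row1); precharges=5

Answer: 5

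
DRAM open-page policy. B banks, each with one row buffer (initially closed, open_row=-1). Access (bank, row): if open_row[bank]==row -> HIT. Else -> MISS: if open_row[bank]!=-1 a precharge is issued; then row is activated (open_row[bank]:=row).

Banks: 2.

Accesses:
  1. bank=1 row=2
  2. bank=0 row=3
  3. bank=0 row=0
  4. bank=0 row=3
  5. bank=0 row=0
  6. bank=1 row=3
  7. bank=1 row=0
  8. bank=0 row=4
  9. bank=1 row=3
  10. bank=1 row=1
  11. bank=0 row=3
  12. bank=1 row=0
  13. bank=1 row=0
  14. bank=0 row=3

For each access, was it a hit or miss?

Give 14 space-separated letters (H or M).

Answer: M M M M M M M M M M M M H H

Derivation:
Acc 1: bank1 row2 -> MISS (open row2); precharges=0
Acc 2: bank0 row3 -> MISS (open row3); precharges=0
Acc 3: bank0 row0 -> MISS (open row0); precharges=1
Acc 4: bank0 row3 -> MISS (open row3); precharges=2
Acc 5: bank0 row0 -> MISS (open row0); precharges=3
Acc 6: bank1 row3 -> MISS (open row3); precharges=4
Acc 7: bank1 row0 -> MISS (open row0); precharges=5
Acc 8: bank0 row4 -> MISS (open row4); precharges=6
Acc 9: bank1 row3 -> MISS (open row3); precharges=7
Acc 10: bank1 row1 -> MISS (open row1); precharges=8
Acc 11: bank0 row3 -> MISS (open row3); precharges=9
Acc 12: bank1 row0 -> MISS (open row0); precharges=10
Acc 13: bank1 row0 -> HIT
Acc 14: bank0 row3 -> HIT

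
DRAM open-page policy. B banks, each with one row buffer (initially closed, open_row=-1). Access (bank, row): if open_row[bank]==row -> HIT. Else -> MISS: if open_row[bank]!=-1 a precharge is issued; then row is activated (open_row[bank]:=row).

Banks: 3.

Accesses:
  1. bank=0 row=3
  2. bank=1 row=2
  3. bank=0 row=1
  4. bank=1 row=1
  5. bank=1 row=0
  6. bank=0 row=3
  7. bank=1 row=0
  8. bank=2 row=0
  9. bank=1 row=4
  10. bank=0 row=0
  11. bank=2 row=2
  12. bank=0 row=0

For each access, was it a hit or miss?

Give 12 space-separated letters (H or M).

Acc 1: bank0 row3 -> MISS (open row3); precharges=0
Acc 2: bank1 row2 -> MISS (open row2); precharges=0
Acc 3: bank0 row1 -> MISS (open row1); precharges=1
Acc 4: bank1 row1 -> MISS (open row1); precharges=2
Acc 5: bank1 row0 -> MISS (open row0); precharges=3
Acc 6: bank0 row3 -> MISS (open row3); precharges=4
Acc 7: bank1 row0 -> HIT
Acc 8: bank2 row0 -> MISS (open row0); precharges=4
Acc 9: bank1 row4 -> MISS (open row4); precharges=5
Acc 10: bank0 row0 -> MISS (open row0); precharges=6
Acc 11: bank2 row2 -> MISS (open row2); precharges=7
Acc 12: bank0 row0 -> HIT

Answer: M M M M M M H M M M M H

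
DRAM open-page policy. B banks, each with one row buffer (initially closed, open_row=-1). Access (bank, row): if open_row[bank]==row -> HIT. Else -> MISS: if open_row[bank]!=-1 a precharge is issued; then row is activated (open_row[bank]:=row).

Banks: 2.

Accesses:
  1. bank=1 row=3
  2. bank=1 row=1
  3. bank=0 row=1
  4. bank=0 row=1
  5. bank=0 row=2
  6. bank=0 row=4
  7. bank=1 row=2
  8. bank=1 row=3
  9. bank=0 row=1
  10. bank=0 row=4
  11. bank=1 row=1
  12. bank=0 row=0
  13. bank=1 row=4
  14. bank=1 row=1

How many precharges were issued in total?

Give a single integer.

Acc 1: bank1 row3 -> MISS (open row3); precharges=0
Acc 2: bank1 row1 -> MISS (open row1); precharges=1
Acc 3: bank0 row1 -> MISS (open row1); precharges=1
Acc 4: bank0 row1 -> HIT
Acc 5: bank0 row2 -> MISS (open row2); precharges=2
Acc 6: bank0 row4 -> MISS (open row4); precharges=3
Acc 7: bank1 row2 -> MISS (open row2); precharges=4
Acc 8: bank1 row3 -> MISS (open row3); precharges=5
Acc 9: bank0 row1 -> MISS (open row1); precharges=6
Acc 10: bank0 row4 -> MISS (open row4); precharges=7
Acc 11: bank1 row1 -> MISS (open row1); precharges=8
Acc 12: bank0 row0 -> MISS (open row0); precharges=9
Acc 13: bank1 row4 -> MISS (open row4); precharges=10
Acc 14: bank1 row1 -> MISS (open row1); precharges=11

Answer: 11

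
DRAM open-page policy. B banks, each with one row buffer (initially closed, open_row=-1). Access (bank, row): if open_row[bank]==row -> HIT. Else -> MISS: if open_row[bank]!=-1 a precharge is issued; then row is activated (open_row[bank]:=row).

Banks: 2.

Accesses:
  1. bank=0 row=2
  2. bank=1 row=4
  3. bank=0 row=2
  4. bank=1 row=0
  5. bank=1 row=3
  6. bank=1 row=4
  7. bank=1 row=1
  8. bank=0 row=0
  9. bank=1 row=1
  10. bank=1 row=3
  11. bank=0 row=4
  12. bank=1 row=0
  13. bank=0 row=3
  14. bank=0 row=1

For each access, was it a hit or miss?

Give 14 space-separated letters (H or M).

Acc 1: bank0 row2 -> MISS (open row2); precharges=0
Acc 2: bank1 row4 -> MISS (open row4); precharges=0
Acc 3: bank0 row2 -> HIT
Acc 4: bank1 row0 -> MISS (open row0); precharges=1
Acc 5: bank1 row3 -> MISS (open row3); precharges=2
Acc 6: bank1 row4 -> MISS (open row4); precharges=3
Acc 7: bank1 row1 -> MISS (open row1); precharges=4
Acc 8: bank0 row0 -> MISS (open row0); precharges=5
Acc 9: bank1 row1 -> HIT
Acc 10: bank1 row3 -> MISS (open row3); precharges=6
Acc 11: bank0 row4 -> MISS (open row4); precharges=7
Acc 12: bank1 row0 -> MISS (open row0); precharges=8
Acc 13: bank0 row3 -> MISS (open row3); precharges=9
Acc 14: bank0 row1 -> MISS (open row1); precharges=10

Answer: M M H M M M M M H M M M M M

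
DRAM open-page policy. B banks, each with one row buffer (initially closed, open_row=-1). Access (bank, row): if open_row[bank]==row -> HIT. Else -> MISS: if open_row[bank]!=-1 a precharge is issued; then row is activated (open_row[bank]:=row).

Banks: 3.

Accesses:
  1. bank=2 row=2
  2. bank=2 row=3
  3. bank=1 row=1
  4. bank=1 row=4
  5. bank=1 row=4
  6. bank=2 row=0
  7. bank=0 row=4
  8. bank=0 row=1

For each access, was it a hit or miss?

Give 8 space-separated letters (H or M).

Answer: M M M M H M M M

Derivation:
Acc 1: bank2 row2 -> MISS (open row2); precharges=0
Acc 2: bank2 row3 -> MISS (open row3); precharges=1
Acc 3: bank1 row1 -> MISS (open row1); precharges=1
Acc 4: bank1 row4 -> MISS (open row4); precharges=2
Acc 5: bank1 row4 -> HIT
Acc 6: bank2 row0 -> MISS (open row0); precharges=3
Acc 7: bank0 row4 -> MISS (open row4); precharges=3
Acc 8: bank0 row1 -> MISS (open row1); precharges=4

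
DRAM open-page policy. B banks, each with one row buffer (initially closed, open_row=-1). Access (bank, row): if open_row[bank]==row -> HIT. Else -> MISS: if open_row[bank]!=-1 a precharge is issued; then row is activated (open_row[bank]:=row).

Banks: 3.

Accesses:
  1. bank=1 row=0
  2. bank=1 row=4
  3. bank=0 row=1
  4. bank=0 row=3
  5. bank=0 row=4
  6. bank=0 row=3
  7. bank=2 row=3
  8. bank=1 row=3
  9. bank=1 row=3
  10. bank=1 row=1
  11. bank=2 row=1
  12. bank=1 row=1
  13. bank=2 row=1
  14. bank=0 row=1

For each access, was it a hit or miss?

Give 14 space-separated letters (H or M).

Acc 1: bank1 row0 -> MISS (open row0); precharges=0
Acc 2: bank1 row4 -> MISS (open row4); precharges=1
Acc 3: bank0 row1 -> MISS (open row1); precharges=1
Acc 4: bank0 row3 -> MISS (open row3); precharges=2
Acc 5: bank0 row4 -> MISS (open row4); precharges=3
Acc 6: bank0 row3 -> MISS (open row3); precharges=4
Acc 7: bank2 row3 -> MISS (open row3); precharges=4
Acc 8: bank1 row3 -> MISS (open row3); precharges=5
Acc 9: bank1 row3 -> HIT
Acc 10: bank1 row1 -> MISS (open row1); precharges=6
Acc 11: bank2 row1 -> MISS (open row1); precharges=7
Acc 12: bank1 row1 -> HIT
Acc 13: bank2 row1 -> HIT
Acc 14: bank0 row1 -> MISS (open row1); precharges=8

Answer: M M M M M M M M H M M H H M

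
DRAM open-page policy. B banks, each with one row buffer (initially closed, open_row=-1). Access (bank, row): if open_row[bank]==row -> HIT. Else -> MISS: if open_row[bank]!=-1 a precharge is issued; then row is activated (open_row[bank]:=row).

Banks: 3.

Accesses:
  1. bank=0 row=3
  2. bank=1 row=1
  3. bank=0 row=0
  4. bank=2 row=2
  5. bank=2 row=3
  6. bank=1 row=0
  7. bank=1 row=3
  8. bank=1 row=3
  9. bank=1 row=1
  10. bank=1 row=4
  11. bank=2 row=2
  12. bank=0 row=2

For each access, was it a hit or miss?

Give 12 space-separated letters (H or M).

Acc 1: bank0 row3 -> MISS (open row3); precharges=0
Acc 2: bank1 row1 -> MISS (open row1); precharges=0
Acc 3: bank0 row0 -> MISS (open row0); precharges=1
Acc 4: bank2 row2 -> MISS (open row2); precharges=1
Acc 5: bank2 row3 -> MISS (open row3); precharges=2
Acc 6: bank1 row0 -> MISS (open row0); precharges=3
Acc 7: bank1 row3 -> MISS (open row3); precharges=4
Acc 8: bank1 row3 -> HIT
Acc 9: bank1 row1 -> MISS (open row1); precharges=5
Acc 10: bank1 row4 -> MISS (open row4); precharges=6
Acc 11: bank2 row2 -> MISS (open row2); precharges=7
Acc 12: bank0 row2 -> MISS (open row2); precharges=8

Answer: M M M M M M M H M M M M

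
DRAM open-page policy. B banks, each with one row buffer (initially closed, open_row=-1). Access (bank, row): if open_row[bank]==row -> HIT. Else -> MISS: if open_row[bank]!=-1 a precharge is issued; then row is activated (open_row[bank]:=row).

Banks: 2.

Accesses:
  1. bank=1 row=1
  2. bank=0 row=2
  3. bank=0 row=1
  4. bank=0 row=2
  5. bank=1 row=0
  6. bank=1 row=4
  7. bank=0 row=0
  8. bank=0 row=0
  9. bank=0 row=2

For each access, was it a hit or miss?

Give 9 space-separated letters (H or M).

Acc 1: bank1 row1 -> MISS (open row1); precharges=0
Acc 2: bank0 row2 -> MISS (open row2); precharges=0
Acc 3: bank0 row1 -> MISS (open row1); precharges=1
Acc 4: bank0 row2 -> MISS (open row2); precharges=2
Acc 5: bank1 row0 -> MISS (open row0); precharges=3
Acc 6: bank1 row4 -> MISS (open row4); precharges=4
Acc 7: bank0 row0 -> MISS (open row0); precharges=5
Acc 8: bank0 row0 -> HIT
Acc 9: bank0 row2 -> MISS (open row2); precharges=6

Answer: M M M M M M M H M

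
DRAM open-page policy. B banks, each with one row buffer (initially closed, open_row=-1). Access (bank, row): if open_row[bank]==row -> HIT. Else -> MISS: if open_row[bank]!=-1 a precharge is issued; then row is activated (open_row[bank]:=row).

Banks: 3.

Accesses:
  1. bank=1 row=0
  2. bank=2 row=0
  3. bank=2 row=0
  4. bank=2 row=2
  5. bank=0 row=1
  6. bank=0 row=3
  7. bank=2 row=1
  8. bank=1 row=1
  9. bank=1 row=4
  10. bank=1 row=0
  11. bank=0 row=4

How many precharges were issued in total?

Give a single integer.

Acc 1: bank1 row0 -> MISS (open row0); precharges=0
Acc 2: bank2 row0 -> MISS (open row0); precharges=0
Acc 3: bank2 row0 -> HIT
Acc 4: bank2 row2 -> MISS (open row2); precharges=1
Acc 5: bank0 row1 -> MISS (open row1); precharges=1
Acc 6: bank0 row3 -> MISS (open row3); precharges=2
Acc 7: bank2 row1 -> MISS (open row1); precharges=3
Acc 8: bank1 row1 -> MISS (open row1); precharges=4
Acc 9: bank1 row4 -> MISS (open row4); precharges=5
Acc 10: bank1 row0 -> MISS (open row0); precharges=6
Acc 11: bank0 row4 -> MISS (open row4); precharges=7

Answer: 7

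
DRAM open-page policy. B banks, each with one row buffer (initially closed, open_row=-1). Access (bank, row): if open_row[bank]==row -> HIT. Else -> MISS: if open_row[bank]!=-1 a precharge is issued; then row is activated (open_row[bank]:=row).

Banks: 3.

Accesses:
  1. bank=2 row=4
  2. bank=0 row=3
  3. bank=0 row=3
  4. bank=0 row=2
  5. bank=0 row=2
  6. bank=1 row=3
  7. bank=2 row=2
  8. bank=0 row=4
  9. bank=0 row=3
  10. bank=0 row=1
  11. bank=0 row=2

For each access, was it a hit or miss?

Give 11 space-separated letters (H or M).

Acc 1: bank2 row4 -> MISS (open row4); precharges=0
Acc 2: bank0 row3 -> MISS (open row3); precharges=0
Acc 3: bank0 row3 -> HIT
Acc 4: bank0 row2 -> MISS (open row2); precharges=1
Acc 5: bank0 row2 -> HIT
Acc 6: bank1 row3 -> MISS (open row3); precharges=1
Acc 7: bank2 row2 -> MISS (open row2); precharges=2
Acc 8: bank0 row4 -> MISS (open row4); precharges=3
Acc 9: bank0 row3 -> MISS (open row3); precharges=4
Acc 10: bank0 row1 -> MISS (open row1); precharges=5
Acc 11: bank0 row2 -> MISS (open row2); precharges=6

Answer: M M H M H M M M M M M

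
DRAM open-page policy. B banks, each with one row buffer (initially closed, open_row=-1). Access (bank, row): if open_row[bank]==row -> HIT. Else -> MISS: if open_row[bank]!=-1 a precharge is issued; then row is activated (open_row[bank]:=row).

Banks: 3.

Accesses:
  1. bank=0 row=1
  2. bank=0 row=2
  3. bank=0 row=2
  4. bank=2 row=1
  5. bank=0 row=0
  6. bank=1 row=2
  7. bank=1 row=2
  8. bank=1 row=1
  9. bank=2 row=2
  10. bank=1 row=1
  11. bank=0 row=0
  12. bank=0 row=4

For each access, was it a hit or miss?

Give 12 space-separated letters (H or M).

Answer: M M H M M M H M M H H M

Derivation:
Acc 1: bank0 row1 -> MISS (open row1); precharges=0
Acc 2: bank0 row2 -> MISS (open row2); precharges=1
Acc 3: bank0 row2 -> HIT
Acc 4: bank2 row1 -> MISS (open row1); precharges=1
Acc 5: bank0 row0 -> MISS (open row0); precharges=2
Acc 6: bank1 row2 -> MISS (open row2); precharges=2
Acc 7: bank1 row2 -> HIT
Acc 8: bank1 row1 -> MISS (open row1); precharges=3
Acc 9: bank2 row2 -> MISS (open row2); precharges=4
Acc 10: bank1 row1 -> HIT
Acc 11: bank0 row0 -> HIT
Acc 12: bank0 row4 -> MISS (open row4); precharges=5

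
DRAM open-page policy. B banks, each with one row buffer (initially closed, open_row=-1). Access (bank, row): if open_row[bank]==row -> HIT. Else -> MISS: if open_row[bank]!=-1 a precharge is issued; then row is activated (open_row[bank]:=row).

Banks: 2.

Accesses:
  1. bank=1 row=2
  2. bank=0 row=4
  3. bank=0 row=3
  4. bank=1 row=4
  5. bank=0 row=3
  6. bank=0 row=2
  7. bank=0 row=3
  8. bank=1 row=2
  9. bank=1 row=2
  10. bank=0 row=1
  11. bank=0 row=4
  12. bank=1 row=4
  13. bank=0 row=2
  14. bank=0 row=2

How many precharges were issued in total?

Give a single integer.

Answer: 9

Derivation:
Acc 1: bank1 row2 -> MISS (open row2); precharges=0
Acc 2: bank0 row4 -> MISS (open row4); precharges=0
Acc 3: bank0 row3 -> MISS (open row3); precharges=1
Acc 4: bank1 row4 -> MISS (open row4); precharges=2
Acc 5: bank0 row3 -> HIT
Acc 6: bank0 row2 -> MISS (open row2); precharges=3
Acc 7: bank0 row3 -> MISS (open row3); precharges=4
Acc 8: bank1 row2 -> MISS (open row2); precharges=5
Acc 9: bank1 row2 -> HIT
Acc 10: bank0 row1 -> MISS (open row1); precharges=6
Acc 11: bank0 row4 -> MISS (open row4); precharges=7
Acc 12: bank1 row4 -> MISS (open row4); precharges=8
Acc 13: bank0 row2 -> MISS (open row2); precharges=9
Acc 14: bank0 row2 -> HIT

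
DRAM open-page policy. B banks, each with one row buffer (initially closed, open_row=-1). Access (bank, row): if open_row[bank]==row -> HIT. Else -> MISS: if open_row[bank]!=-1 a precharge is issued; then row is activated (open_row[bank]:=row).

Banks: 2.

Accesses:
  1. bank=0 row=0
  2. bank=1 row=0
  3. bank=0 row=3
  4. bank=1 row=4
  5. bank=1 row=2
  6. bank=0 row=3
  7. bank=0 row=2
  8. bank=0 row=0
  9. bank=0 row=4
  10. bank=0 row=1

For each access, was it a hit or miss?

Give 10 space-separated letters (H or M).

Acc 1: bank0 row0 -> MISS (open row0); precharges=0
Acc 2: bank1 row0 -> MISS (open row0); precharges=0
Acc 3: bank0 row3 -> MISS (open row3); precharges=1
Acc 4: bank1 row4 -> MISS (open row4); precharges=2
Acc 5: bank1 row2 -> MISS (open row2); precharges=3
Acc 6: bank0 row3 -> HIT
Acc 7: bank0 row2 -> MISS (open row2); precharges=4
Acc 8: bank0 row0 -> MISS (open row0); precharges=5
Acc 9: bank0 row4 -> MISS (open row4); precharges=6
Acc 10: bank0 row1 -> MISS (open row1); precharges=7

Answer: M M M M M H M M M M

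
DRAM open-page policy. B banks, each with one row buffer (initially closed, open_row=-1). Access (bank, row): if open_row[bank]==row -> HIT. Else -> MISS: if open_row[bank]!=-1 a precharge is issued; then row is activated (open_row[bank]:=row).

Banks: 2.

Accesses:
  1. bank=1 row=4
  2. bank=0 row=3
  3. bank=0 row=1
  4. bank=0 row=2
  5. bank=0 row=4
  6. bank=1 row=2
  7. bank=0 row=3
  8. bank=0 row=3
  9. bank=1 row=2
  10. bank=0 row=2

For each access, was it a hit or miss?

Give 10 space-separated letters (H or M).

Acc 1: bank1 row4 -> MISS (open row4); precharges=0
Acc 2: bank0 row3 -> MISS (open row3); precharges=0
Acc 3: bank0 row1 -> MISS (open row1); precharges=1
Acc 4: bank0 row2 -> MISS (open row2); precharges=2
Acc 5: bank0 row4 -> MISS (open row4); precharges=3
Acc 6: bank1 row2 -> MISS (open row2); precharges=4
Acc 7: bank0 row3 -> MISS (open row3); precharges=5
Acc 8: bank0 row3 -> HIT
Acc 9: bank1 row2 -> HIT
Acc 10: bank0 row2 -> MISS (open row2); precharges=6

Answer: M M M M M M M H H M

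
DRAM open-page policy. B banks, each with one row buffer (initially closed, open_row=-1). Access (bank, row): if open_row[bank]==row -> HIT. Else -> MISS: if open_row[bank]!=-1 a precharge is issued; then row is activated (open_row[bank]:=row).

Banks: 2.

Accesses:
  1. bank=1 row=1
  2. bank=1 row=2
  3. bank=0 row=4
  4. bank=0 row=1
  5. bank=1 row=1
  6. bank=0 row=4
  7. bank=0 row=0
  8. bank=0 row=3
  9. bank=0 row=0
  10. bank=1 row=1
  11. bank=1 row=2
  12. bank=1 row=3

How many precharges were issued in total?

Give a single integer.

Answer: 9

Derivation:
Acc 1: bank1 row1 -> MISS (open row1); precharges=0
Acc 2: bank1 row2 -> MISS (open row2); precharges=1
Acc 3: bank0 row4 -> MISS (open row4); precharges=1
Acc 4: bank0 row1 -> MISS (open row1); precharges=2
Acc 5: bank1 row1 -> MISS (open row1); precharges=3
Acc 6: bank0 row4 -> MISS (open row4); precharges=4
Acc 7: bank0 row0 -> MISS (open row0); precharges=5
Acc 8: bank0 row3 -> MISS (open row3); precharges=6
Acc 9: bank0 row0 -> MISS (open row0); precharges=7
Acc 10: bank1 row1 -> HIT
Acc 11: bank1 row2 -> MISS (open row2); precharges=8
Acc 12: bank1 row3 -> MISS (open row3); precharges=9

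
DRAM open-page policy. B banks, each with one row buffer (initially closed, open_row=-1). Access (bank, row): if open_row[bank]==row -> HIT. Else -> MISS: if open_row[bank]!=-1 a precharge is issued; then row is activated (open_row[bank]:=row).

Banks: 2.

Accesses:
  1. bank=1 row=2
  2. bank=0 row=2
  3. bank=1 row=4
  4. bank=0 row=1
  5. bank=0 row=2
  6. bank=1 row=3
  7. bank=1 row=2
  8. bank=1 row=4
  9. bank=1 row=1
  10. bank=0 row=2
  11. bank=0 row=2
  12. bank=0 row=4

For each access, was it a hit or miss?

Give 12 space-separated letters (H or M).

Acc 1: bank1 row2 -> MISS (open row2); precharges=0
Acc 2: bank0 row2 -> MISS (open row2); precharges=0
Acc 3: bank1 row4 -> MISS (open row4); precharges=1
Acc 4: bank0 row1 -> MISS (open row1); precharges=2
Acc 5: bank0 row2 -> MISS (open row2); precharges=3
Acc 6: bank1 row3 -> MISS (open row3); precharges=4
Acc 7: bank1 row2 -> MISS (open row2); precharges=5
Acc 8: bank1 row4 -> MISS (open row4); precharges=6
Acc 9: bank1 row1 -> MISS (open row1); precharges=7
Acc 10: bank0 row2 -> HIT
Acc 11: bank0 row2 -> HIT
Acc 12: bank0 row4 -> MISS (open row4); precharges=8

Answer: M M M M M M M M M H H M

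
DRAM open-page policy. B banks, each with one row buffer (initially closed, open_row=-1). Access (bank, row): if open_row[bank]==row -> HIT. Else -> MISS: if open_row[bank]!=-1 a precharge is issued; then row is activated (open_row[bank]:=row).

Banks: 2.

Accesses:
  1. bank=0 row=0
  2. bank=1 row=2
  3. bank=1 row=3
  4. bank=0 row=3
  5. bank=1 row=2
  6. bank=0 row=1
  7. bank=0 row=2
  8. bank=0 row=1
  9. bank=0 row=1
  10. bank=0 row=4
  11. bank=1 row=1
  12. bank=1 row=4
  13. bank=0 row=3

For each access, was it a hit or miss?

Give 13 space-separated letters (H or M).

Answer: M M M M M M M M H M M M M

Derivation:
Acc 1: bank0 row0 -> MISS (open row0); precharges=0
Acc 2: bank1 row2 -> MISS (open row2); precharges=0
Acc 3: bank1 row3 -> MISS (open row3); precharges=1
Acc 4: bank0 row3 -> MISS (open row3); precharges=2
Acc 5: bank1 row2 -> MISS (open row2); precharges=3
Acc 6: bank0 row1 -> MISS (open row1); precharges=4
Acc 7: bank0 row2 -> MISS (open row2); precharges=5
Acc 8: bank0 row1 -> MISS (open row1); precharges=6
Acc 9: bank0 row1 -> HIT
Acc 10: bank0 row4 -> MISS (open row4); precharges=7
Acc 11: bank1 row1 -> MISS (open row1); precharges=8
Acc 12: bank1 row4 -> MISS (open row4); precharges=9
Acc 13: bank0 row3 -> MISS (open row3); precharges=10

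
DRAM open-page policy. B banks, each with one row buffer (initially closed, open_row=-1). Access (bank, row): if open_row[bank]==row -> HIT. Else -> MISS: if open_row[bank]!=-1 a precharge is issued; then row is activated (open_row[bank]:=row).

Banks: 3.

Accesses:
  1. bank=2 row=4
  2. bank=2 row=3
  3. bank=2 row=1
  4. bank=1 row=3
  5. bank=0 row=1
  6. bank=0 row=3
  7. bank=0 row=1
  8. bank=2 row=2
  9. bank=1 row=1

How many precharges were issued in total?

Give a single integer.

Acc 1: bank2 row4 -> MISS (open row4); precharges=0
Acc 2: bank2 row3 -> MISS (open row3); precharges=1
Acc 3: bank2 row1 -> MISS (open row1); precharges=2
Acc 4: bank1 row3 -> MISS (open row3); precharges=2
Acc 5: bank0 row1 -> MISS (open row1); precharges=2
Acc 6: bank0 row3 -> MISS (open row3); precharges=3
Acc 7: bank0 row1 -> MISS (open row1); precharges=4
Acc 8: bank2 row2 -> MISS (open row2); precharges=5
Acc 9: bank1 row1 -> MISS (open row1); precharges=6

Answer: 6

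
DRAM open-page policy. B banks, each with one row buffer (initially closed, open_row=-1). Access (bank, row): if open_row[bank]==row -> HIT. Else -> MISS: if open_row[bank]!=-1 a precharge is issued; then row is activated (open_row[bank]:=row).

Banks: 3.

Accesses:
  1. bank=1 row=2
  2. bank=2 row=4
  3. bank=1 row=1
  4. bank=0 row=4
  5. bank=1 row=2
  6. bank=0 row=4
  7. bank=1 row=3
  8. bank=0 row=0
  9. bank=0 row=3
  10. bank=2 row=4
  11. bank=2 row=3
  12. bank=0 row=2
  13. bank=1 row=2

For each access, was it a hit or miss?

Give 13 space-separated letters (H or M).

Acc 1: bank1 row2 -> MISS (open row2); precharges=0
Acc 2: bank2 row4 -> MISS (open row4); precharges=0
Acc 3: bank1 row1 -> MISS (open row1); precharges=1
Acc 4: bank0 row4 -> MISS (open row4); precharges=1
Acc 5: bank1 row2 -> MISS (open row2); precharges=2
Acc 6: bank0 row4 -> HIT
Acc 7: bank1 row3 -> MISS (open row3); precharges=3
Acc 8: bank0 row0 -> MISS (open row0); precharges=4
Acc 9: bank0 row3 -> MISS (open row3); precharges=5
Acc 10: bank2 row4 -> HIT
Acc 11: bank2 row3 -> MISS (open row3); precharges=6
Acc 12: bank0 row2 -> MISS (open row2); precharges=7
Acc 13: bank1 row2 -> MISS (open row2); precharges=8

Answer: M M M M M H M M M H M M M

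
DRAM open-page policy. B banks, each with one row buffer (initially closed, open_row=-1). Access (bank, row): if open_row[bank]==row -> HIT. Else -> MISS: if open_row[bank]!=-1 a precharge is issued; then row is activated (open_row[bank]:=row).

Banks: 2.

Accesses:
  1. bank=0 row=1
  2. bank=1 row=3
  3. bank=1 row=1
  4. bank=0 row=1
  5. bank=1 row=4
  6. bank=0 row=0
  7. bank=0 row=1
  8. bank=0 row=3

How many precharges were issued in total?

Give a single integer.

Acc 1: bank0 row1 -> MISS (open row1); precharges=0
Acc 2: bank1 row3 -> MISS (open row3); precharges=0
Acc 3: bank1 row1 -> MISS (open row1); precharges=1
Acc 4: bank0 row1 -> HIT
Acc 5: bank1 row4 -> MISS (open row4); precharges=2
Acc 6: bank0 row0 -> MISS (open row0); precharges=3
Acc 7: bank0 row1 -> MISS (open row1); precharges=4
Acc 8: bank0 row3 -> MISS (open row3); precharges=5

Answer: 5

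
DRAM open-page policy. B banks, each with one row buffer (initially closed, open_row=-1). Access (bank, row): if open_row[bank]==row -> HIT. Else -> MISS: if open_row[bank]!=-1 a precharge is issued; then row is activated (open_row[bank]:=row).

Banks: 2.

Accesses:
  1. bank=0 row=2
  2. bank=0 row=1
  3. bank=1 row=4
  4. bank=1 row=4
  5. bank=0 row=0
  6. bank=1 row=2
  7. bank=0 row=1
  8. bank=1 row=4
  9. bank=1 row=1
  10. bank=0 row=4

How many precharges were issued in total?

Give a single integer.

Acc 1: bank0 row2 -> MISS (open row2); precharges=0
Acc 2: bank0 row1 -> MISS (open row1); precharges=1
Acc 3: bank1 row4 -> MISS (open row4); precharges=1
Acc 4: bank1 row4 -> HIT
Acc 5: bank0 row0 -> MISS (open row0); precharges=2
Acc 6: bank1 row2 -> MISS (open row2); precharges=3
Acc 7: bank0 row1 -> MISS (open row1); precharges=4
Acc 8: bank1 row4 -> MISS (open row4); precharges=5
Acc 9: bank1 row1 -> MISS (open row1); precharges=6
Acc 10: bank0 row4 -> MISS (open row4); precharges=7

Answer: 7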